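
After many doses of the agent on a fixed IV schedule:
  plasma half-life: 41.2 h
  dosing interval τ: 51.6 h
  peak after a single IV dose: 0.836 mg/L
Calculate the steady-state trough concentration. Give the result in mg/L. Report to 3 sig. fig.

0.605 mg/L

k = ln2 / t½ = 0.693147 / 41.2 = 0.01682 h⁻¹
e^(−kτ) = e^(−0.01682 × 51.6) = 0.4198
Accumulation ratio R = 1 / (1 − e^(−kτ)) = 1 / (1 − 0.4198) = 1.724
Steady-state trough = C₀ × R × e^(−kτ) = 0.836 × 1.724 × 0.4198 = 0.6050 mg/L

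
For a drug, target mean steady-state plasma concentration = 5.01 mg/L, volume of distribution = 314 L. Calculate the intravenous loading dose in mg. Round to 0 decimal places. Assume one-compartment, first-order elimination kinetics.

LD = Css × Vd = 5.01 × 314 = 1573 mg

1573 mg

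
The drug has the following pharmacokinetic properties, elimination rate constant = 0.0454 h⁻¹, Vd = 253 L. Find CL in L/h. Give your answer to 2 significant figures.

11 L/h

CL = k × Vd = 0.0454 × 253 = 11.49 L/h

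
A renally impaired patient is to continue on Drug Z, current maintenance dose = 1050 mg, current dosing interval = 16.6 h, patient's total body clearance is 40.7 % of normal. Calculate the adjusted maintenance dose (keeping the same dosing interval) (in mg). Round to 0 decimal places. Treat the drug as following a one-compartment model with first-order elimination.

To keep the same average steady-state level, dosing rate must scale with clearance.
CL ratio = 40.7 / 100 = 0.4070
New dose (same interval) = 1050 × 0.4070 = 427.4 mg

427 mg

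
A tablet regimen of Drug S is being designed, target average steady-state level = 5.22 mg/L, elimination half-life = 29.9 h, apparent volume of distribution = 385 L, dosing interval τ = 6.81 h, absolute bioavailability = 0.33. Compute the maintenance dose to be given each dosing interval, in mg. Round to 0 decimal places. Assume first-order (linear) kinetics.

k = ln2 / t½ = 0.693147 / 29.9 = 0.02318 h⁻¹
CL = k × Vd = 0.02318 × 385 = 8.924 L/h
At steady state, F × (Dose/τ) = Css × CL.
Dose = Css × CL × τ / F = 5.22 × 8.924 × 6.81 / 0.33 = 961.3 mg

961 mg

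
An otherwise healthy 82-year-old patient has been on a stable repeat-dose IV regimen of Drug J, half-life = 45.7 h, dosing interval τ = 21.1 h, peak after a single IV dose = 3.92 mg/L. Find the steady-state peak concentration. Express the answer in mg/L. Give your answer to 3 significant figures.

14.3 mg/L

k = ln2 / t½ = 0.693147 / 45.7 = 0.01517 h⁻¹
e^(−kτ) = e^(−0.01517 × 21.1) = 0.7261
Accumulation ratio R = 1 / (1 − e^(−kτ)) = 1 / (1 − 0.7261) = 3.651
Steady-state peak = C₀ × R = 3.92 × 3.651 = 14.31 mg/L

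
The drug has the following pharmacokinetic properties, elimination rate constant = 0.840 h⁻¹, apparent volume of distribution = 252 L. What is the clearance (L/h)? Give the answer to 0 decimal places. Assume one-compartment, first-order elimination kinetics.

212 L/h

CL = k × Vd = 0.840 × 252 = 211.7 L/h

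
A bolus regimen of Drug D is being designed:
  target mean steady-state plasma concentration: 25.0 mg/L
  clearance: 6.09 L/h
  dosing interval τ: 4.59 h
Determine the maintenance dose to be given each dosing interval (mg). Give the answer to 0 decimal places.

699 mg

At steady state, Dose/τ = Css × CL.
Dose = Css × CL × τ = 25.0 × 6.090 × 4.59 = 698.8 mg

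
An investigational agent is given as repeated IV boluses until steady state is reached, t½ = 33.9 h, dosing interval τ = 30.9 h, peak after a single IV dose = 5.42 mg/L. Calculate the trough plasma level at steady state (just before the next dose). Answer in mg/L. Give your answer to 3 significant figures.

6.15 mg/L

k = ln2 / t½ = 0.693147 / 33.9 = 0.02045 h⁻¹
e^(−kτ) = e^(−0.02045 × 30.9) = 0.5316
Accumulation ratio R = 1 / (1 − e^(−kτ)) = 1 / (1 − 0.5316) = 2.135
Steady-state trough = C₀ × R × e^(−kτ) = 5.42 × 2.135 × 0.5316 = 6.152 mg/L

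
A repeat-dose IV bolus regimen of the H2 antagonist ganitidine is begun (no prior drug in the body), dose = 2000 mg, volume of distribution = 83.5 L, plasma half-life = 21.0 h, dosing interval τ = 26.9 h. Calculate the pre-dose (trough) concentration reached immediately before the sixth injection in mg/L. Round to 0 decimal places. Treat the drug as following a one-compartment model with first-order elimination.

C₀ per dose = Dose / Vd = 2000 / 83.5 = 23.95 mg/L
k = ln2 / t½ = 0.693147 / 21.0 = 0.03301 h⁻¹
Fraction remaining after one interval: r = e^(−kτ) = e^(−0.03301 × 26.9) = 0.4115
Before dose 6, 5 doses have been given (aged 1τ, 2τ, 3τ, 4τ, 5τ).
C_trough = C₀ × (r + r² + … + r^5) = C₀ × r(1−r^5)/(1−r)
        = 23.95 × 0.4115 × (1 − 0.01180) / (1 − 0.4115) = 16.55 mg/L

17 mg/L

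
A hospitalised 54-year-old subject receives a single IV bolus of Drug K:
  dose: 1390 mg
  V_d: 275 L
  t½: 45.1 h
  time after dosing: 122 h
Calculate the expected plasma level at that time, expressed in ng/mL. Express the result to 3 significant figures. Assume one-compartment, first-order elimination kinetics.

775 ng/mL

C₀ = Dose / Vd = 1390 / 275 = 5.055 mg/L
k = ln2 / t½ = 0.693147 / 45.1 = 0.01537 h⁻¹
C = C₀ · e^(−k·t) = 5.055 × e^(−0.01537 × 122)
  = 5.055 × 0.1533 = 0.7749 mg/L
Convert: 0.7749 mg/L × 1000 = 774.9 ng/mL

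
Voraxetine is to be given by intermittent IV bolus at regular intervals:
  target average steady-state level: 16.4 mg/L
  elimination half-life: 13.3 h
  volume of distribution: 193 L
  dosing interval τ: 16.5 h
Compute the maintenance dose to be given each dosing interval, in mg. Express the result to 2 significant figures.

2700 mg

k = ln2 / t½ = 0.693147 / 13.3 = 0.05212 h⁻¹
CL = k × Vd = 0.05212 × 193 = 10.06 L/h
At steady state, Dose/τ = Css × CL.
Dose = Css × CL × τ = 16.4 × 10.06 × 16.5 = 2722 mg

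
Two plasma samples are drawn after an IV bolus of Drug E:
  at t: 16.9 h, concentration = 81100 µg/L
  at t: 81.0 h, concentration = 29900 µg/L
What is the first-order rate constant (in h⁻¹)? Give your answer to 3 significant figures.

0.0156 h⁻¹

k = ln(C₁/C₂) / (t₂ − t₁) = ln(81100/29900) / (81.0 − 16.9)
  = 0.9978 / 64.10 = 0.01557 h⁻¹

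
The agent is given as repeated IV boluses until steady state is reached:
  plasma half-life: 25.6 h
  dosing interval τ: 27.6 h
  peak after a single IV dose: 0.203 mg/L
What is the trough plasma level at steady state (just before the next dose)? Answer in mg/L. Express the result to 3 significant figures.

0.183 mg/L

k = ln2 / t½ = 0.693147 / 25.6 = 0.02708 h⁻¹
e^(−kτ) = e^(−0.02708 × 27.6) = 0.4736
Accumulation ratio R = 1 / (1 − e^(−kτ)) = 1 / (1 − 0.4736) = 1.900
Steady-state trough = C₀ × R × e^(−kτ) = 0.203 × 1.900 × 0.4736 = 0.1827 mg/L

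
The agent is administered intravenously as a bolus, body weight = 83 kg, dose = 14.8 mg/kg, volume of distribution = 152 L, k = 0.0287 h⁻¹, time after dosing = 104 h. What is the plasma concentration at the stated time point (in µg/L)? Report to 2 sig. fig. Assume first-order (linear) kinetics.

Total dose = 14.8 × 83 = 1228 mg
C₀ = Dose / Vd = 1228 / 152 = 8.079 mg/L
C = C₀ · e^(−k·t) = 8.079 × e^(−0.02870 × 104)
  = 8.079 × 0.05055 = 0.4084 mg/L
Convert: 0.4084 mg/L × 1000 = 408.4 µg/L

410 µg/L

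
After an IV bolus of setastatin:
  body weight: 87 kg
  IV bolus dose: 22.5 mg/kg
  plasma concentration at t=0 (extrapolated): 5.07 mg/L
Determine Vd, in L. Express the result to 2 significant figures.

390 L

Dose = 22.5 × 87 = 1958 mg
Vd = Dose / C₀ = 1958 / 5.07 = 386.2 L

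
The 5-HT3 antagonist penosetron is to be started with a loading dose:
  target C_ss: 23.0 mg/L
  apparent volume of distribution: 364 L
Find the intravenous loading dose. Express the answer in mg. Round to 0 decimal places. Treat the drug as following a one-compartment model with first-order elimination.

LD = Css × Vd = 23.0 × 364 = 8372 mg

8372 mg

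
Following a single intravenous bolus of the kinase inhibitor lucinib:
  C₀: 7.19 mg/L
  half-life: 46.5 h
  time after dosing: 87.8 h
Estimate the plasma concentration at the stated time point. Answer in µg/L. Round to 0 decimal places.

1942 µg/L

k = ln2 / t½ = 0.693147 / 46.5 = 0.01491 h⁻¹
C = C₀ · e^(−k·t) = 7.190 × e^(−0.01491 × 87.8)
  = 7.190 × 0.2701 = 1.942 mg/L
Convert: 1.942 mg/L × 1000 = 1942 µg/L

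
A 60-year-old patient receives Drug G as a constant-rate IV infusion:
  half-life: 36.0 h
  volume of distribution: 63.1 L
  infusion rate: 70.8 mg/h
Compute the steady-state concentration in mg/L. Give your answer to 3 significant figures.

58.3 mg/L

k = ln2 / t½ = 0.693147 / 36.0 = 0.01925 h⁻¹
CL = k × Vd = 0.01925 × 63.1 = 1.215 L/h
At steady state Css = R₀ / CL = 70.8 / 1.215 = 58.27 mg/L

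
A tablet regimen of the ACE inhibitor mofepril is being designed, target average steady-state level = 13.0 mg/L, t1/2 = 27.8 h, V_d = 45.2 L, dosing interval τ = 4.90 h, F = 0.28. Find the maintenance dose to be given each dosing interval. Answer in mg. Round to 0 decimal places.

k = ln2 / t½ = 0.693147 / 27.8 = 0.02493 h⁻¹
CL = k × Vd = 0.02493 × 45.2 = 1.127 L/h
At steady state, F × (Dose/τ) = Css × CL.
Dose = Css × CL × τ / F = 13.0 × 1.127 × 4.90 / 0.28 = 256.4 mg

256 mg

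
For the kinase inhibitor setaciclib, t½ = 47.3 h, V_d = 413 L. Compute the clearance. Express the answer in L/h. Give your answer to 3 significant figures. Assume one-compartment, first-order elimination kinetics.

k = ln2 / t½ = 0.693147 / 47.3 = 0.01465 h⁻¹
CL = k × Vd = 0.01465 × 413 = 6.050 L/h

6.05 L/h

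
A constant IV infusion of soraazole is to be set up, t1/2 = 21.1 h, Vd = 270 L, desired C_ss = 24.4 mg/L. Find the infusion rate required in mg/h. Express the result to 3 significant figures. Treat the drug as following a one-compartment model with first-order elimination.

k = ln2 / t½ = 0.693147 / 21.1 = 0.03285 h⁻¹
CL = k × Vd = 0.03285 × 270 = 8.870 L/h
At steady state, infusion rate R₀ = Css × CL = 24.4 × 8.870 = 216.4 mg/h

216 mg/h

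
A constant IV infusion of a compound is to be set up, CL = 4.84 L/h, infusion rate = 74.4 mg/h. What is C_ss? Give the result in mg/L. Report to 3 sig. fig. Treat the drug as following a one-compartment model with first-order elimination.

15.4 mg/L

At steady state Css = R₀ / CL = 74.4 / 4.840 = 15.37 mg/L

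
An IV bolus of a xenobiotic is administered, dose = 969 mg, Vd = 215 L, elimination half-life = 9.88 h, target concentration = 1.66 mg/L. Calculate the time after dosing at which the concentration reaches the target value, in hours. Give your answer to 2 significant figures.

C₀ = Dose / Vd = 969.0 / 215 = 4.507 mg/L
k = ln2 / t½ = 0.693147 / 9.88 = 0.07016 h⁻¹
t = ln(C₀ / C) / k = ln(4.507 / 1.66) / 0.07016
  = ln(2.715) / 0.07016 = 0.9988 / 0.07016 = 14.24 h

14 h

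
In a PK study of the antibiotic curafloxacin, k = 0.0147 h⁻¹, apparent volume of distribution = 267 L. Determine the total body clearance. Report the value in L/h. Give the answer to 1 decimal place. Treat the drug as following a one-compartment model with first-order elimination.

CL = k × Vd = 0.0147 × 267 = 3.925 L/h

3.9 L/h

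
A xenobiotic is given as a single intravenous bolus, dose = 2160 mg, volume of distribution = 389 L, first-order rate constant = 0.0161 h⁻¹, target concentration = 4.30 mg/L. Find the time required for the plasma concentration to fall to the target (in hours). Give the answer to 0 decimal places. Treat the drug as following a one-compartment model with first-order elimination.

C₀ = Dose / Vd = 2160 / 389 = 5.553 mg/L
t = ln(C₀ / C) / k = ln(5.553 / 4.30) / 0.01610
  = ln(1.291) / 0.01610 = 0.2554 / 0.01610 = 15.86 h

16 h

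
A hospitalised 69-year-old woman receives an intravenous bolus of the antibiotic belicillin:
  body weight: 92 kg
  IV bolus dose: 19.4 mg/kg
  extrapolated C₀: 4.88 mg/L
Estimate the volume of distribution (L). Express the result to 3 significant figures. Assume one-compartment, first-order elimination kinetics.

366 L

Dose = 19.4 × 92 = 1785 mg
Vd = Dose / C₀ = 1785 / 4.88 = 365.8 L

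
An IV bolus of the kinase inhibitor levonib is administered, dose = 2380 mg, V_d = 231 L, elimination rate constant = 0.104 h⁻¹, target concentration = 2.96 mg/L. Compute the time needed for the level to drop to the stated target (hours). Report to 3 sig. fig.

C₀ = Dose / Vd = 2380 / 231 = 10.30 mg/L
t = ln(C₀ / C) / k = ln(10.30 / 2.96) / 0.1040
  = ln(3.480) / 0.1040 = 1.247 / 0.1040 = 11.99 h

12.0 h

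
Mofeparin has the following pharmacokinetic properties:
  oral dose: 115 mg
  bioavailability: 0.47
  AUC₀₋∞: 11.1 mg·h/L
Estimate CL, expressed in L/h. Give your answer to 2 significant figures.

CL = F·Dose / AUC = 0.47 × 115 / 11.1 = 4.869 L/h

4.9 L/h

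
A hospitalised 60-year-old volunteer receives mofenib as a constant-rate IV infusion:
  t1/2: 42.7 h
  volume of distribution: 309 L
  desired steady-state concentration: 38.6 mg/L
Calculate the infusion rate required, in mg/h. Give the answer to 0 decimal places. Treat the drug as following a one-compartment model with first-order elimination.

k = ln2 / t½ = 0.693147 / 42.7 = 0.01623 h⁻¹
CL = k × Vd = 0.01623 × 309 = 5.015 L/h
At steady state, infusion rate R₀ = Css × CL = 38.6 × 5.015 = 193.6 mg/h

194 mg/h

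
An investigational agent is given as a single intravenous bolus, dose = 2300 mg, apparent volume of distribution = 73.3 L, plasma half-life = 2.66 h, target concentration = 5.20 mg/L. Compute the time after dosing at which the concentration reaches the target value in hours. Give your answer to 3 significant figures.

C₀ = Dose / Vd = 2300 / 73.3 = 31.38 mg/L
k = ln2 / t½ = 0.693147 / 2.66 = 0.2606 h⁻¹
t = ln(C₀ / C) / k = ln(31.38 / 5.20) / 0.2606
  = ln(6.035) / 0.2606 = 1.798 / 0.2606 = 6.899 h

6.90 h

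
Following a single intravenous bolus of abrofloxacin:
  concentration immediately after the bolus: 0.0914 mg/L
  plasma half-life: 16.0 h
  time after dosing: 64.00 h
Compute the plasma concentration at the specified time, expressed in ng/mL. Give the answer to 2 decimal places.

k = ln2 / t½ = 0.693147 / 16.0 = 0.04332 h⁻¹
t / t½ = 64.00 / 16.0 = 4 half-lives
C = C₀ × (1/2)^4 = 0.09140 × 0.06250 = 0.005713 mg/L
Convert: 0.005713 mg/L × 1000 = 5.713 ng/mL

5.71 ng/mL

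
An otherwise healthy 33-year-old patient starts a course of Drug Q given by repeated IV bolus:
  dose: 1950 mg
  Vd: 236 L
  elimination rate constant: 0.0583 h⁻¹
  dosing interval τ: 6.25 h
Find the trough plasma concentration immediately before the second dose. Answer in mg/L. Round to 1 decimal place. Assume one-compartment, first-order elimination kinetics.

C₀ per dose = Dose / Vd = 1950 / 236 = 8.263 mg/L
Fraction remaining after one interval: r = e^(−kτ) = e^(−0.05830 × 6.25) = 0.6946
Before dose 2, 1 dose has been given (aged 1τ).
C_trough = C₀ × r = 8.263 × 0.6946 = 5.739 mg/L

5.7 mg/L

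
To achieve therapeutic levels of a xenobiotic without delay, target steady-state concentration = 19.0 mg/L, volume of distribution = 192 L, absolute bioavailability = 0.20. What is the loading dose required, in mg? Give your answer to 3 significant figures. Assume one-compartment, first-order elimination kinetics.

18200 mg

LD = Css × Vd / F = 19.0 × 192 / 0.20 = 18240 mg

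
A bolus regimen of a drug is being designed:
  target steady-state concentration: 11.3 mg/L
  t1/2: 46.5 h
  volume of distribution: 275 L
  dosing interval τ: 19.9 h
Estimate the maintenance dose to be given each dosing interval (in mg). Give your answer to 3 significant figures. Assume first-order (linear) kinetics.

922 mg

k = ln2 / t½ = 0.693147 / 46.5 = 0.01491 h⁻¹
CL = k × Vd = 0.01491 × 275 = 4.100 L/h
At steady state, Dose/τ = Css × CL.
Dose = Css × CL × τ = 11.3 × 4.100 × 19.9 = 922.0 mg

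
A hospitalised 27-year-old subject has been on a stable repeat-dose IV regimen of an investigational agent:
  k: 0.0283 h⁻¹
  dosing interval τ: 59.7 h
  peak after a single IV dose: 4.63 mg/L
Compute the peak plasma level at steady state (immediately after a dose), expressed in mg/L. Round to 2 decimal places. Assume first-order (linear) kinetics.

e^(−kτ) = e^(−0.02830 × 59.7) = 0.1846
Accumulation ratio R = 1 / (1 − e^(−kτ)) = 1 / (1 − 0.1846) = 1.226
Steady-state peak = C₀ × R = 4.63 × 1.226 = 5.676 mg/L

5.68 mg/L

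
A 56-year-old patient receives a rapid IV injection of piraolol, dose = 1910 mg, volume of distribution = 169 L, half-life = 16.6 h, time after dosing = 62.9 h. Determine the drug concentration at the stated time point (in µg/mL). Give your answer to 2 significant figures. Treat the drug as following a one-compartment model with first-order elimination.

C₀ = Dose / Vd = 1910 / 169 = 11.30 mg/L
k = ln2 / t½ = 0.693147 / 16.6 = 0.04176 h⁻¹
C = C₀ · e^(−k·t) = 11.30 × e^(−0.04176 × 62.9)
  = 11.30 × 0.07232 = 0.8172 mg/L
(0.8172 mg/L = 0.8172 µg/mL)

0.82 µg/mL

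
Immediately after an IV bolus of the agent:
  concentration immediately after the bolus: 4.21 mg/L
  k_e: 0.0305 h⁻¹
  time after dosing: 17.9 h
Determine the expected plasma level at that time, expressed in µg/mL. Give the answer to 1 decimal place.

2.4 µg/mL

C = C₀ · e^(−k·t) = 4.210 × e^(−0.03050 × 17.9)
  = 4.210 × 0.5793 = 2.439 mg/L
(2.439 mg/L = 2.439 µg/mL)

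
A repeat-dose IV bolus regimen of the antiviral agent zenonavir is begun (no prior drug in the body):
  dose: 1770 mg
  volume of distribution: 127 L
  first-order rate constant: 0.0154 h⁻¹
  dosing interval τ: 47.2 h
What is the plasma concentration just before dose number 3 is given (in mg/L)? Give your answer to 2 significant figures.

C₀ per dose = Dose / Vd = 1770 / 127 = 13.94 mg/L
Fraction remaining after one interval: r = e^(−kτ) = e^(−0.01540 × 47.2) = 0.4834
Before dose 3, 2 doses have been given (aged 1τ, 2τ).
C_trough = C₀ × (r + r²) = 13.94 × (0.4834 + 0.2337) = 9.996 mg/L

10 mg/L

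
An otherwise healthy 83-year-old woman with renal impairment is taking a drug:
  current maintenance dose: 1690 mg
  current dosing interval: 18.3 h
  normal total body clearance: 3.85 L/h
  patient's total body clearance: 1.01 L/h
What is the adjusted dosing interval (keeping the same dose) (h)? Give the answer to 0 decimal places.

To keep the same average steady-state level, dosing rate must scale with clearance.
CL ratio = 1.01 / 3.85 = 0.2623
New interval (same dose) = 18.3 / 0.2623 = 69.77 h

70 h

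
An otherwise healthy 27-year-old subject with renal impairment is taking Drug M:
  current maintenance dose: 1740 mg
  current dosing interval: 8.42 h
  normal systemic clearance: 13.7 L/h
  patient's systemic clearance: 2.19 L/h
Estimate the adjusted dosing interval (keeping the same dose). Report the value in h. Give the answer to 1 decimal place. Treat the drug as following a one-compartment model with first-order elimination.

To keep the same average steady-state level, dosing rate must scale with clearance.
CL ratio = 2.19 / 13.7 = 0.1599
New interval (same dose) = 8.42 / 0.1599 = 52.66 h

52.7 h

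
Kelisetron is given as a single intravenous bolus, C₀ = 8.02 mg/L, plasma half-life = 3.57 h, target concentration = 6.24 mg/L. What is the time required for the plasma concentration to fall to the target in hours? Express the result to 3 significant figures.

k = ln2 / t½ = 0.693147 / 3.57 = 0.1942 h⁻¹
t = ln(C₀ / C) / k = ln(8.020 / 6.24) / 0.1942
  = ln(1.285) / 0.1942 = 0.2508 / 0.1942 = 1.291 h

1.29 h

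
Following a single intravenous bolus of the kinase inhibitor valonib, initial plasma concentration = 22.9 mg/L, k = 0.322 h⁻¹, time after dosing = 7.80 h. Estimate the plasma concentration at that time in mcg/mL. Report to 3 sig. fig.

C = C₀ · e^(−k·t) = 22.90 × e^(−0.3220 × 7.80)
  = 22.90 × 0.08114 = 1.858 mg/L
(1.858 mg/L = 1.858 mcg/mL)

1.86 mcg/mL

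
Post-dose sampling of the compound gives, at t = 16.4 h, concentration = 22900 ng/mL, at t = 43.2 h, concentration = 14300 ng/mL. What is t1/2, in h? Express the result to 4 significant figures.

39.45 h

k = ln(C₁/C₂) / (t₂ − t₁) = ln(22900/14300) / (43.2 − 16.4)
  = 0.4709 / 26.80 = 0.01757 h⁻¹
t½ = ln2 / k = 0.693147 / 0.01757 = 39.45 h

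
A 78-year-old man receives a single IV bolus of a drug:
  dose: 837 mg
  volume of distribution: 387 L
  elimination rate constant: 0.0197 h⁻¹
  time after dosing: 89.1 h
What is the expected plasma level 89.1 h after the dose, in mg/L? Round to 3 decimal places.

0.374 mg/L

C₀ = Dose / Vd = 837.0 / 387 = 2.163 mg/L
C = C₀ · e^(−k·t) = 2.163 × e^(−0.01970 × 89.1)
  = 2.163 × 0.1729 = 0.3740 mg/L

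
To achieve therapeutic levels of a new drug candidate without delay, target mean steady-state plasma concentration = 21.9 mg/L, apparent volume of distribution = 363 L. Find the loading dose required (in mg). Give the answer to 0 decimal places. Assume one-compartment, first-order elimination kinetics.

7950 mg

LD = Css × Vd = 21.9 × 363 = 7950 mg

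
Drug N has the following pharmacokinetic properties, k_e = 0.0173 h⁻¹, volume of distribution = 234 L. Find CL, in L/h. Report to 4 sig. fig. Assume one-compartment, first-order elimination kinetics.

CL = k × Vd = 0.0173 × 234 = 4.048 L/h

4.048 L/h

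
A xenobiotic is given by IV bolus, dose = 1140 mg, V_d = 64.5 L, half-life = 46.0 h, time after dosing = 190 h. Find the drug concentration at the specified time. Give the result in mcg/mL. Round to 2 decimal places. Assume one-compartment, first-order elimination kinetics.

C₀ = Dose / Vd = 1140 / 64.5 = 17.67 mg/L
k = ln2 / t½ = 0.693147 / 46.0 = 0.01507 h⁻¹
C = C₀ · e^(−k·t) = 17.67 × e^(−0.01507 × 190)
  = 17.67 × 0.05708 = 1.009 mg/L
(1.009 mg/L = 1.009 mcg/mL)

1.01 mcg/mL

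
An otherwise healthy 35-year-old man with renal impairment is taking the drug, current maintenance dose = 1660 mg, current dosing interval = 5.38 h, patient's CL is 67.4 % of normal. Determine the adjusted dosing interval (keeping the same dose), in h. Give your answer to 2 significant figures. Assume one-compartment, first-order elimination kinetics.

To keep the same average steady-state level, dosing rate must scale with clearance.
CL ratio = 67.4 / 100 = 0.6740
New interval (same dose) = 5.38 / 0.6740 = 7.982 h

8.0 h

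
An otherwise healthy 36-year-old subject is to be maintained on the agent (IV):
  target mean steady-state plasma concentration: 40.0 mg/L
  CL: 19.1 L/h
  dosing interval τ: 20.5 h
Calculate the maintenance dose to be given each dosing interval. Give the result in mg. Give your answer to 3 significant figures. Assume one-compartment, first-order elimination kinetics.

15700 mg

At steady state, Dose/τ = Css × CL.
Dose = Css × CL × τ = 40.0 × 19.10 × 20.5 = 15660 mg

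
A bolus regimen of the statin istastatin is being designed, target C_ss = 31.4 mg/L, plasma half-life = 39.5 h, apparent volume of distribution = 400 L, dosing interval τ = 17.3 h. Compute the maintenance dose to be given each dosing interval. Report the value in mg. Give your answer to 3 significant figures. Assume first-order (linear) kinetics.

3810 mg

k = ln2 / t½ = 0.693147 / 39.5 = 0.01755 h⁻¹
CL = k × Vd = 0.01755 × 400 = 7.020 L/h
At steady state, Dose/τ = Css × CL.
Dose = Css × CL × τ = 31.4 × 7.020 × 17.3 = 3813 mg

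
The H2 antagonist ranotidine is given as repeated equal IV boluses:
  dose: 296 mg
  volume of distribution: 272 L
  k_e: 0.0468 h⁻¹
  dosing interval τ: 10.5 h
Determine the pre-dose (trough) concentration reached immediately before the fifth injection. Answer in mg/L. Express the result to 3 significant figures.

1.47 mg/L

C₀ per dose = Dose / Vd = 296 / 272 = 1.088 mg/L
Fraction remaining after one interval: r = e^(−kτ) = e^(−0.04680 × 10.5) = 0.6118
Before dose 5, 4 doses have been given (aged 1τ, 2τ, 3τ, 4τ).
C_trough = C₀ × (r + r² + … + r^4) = C₀ × r(1−r^4)/(1−r)
        = 1.088 × 0.6118 × (1 − 0.1401) / (1 − 0.6118) = 1.474 mg/L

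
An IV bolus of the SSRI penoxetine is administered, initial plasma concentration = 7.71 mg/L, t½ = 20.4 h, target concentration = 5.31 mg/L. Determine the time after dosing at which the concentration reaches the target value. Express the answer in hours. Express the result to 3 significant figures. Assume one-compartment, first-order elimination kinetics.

11.0 h

k = ln2 / t½ = 0.693147 / 20.4 = 0.03398 h⁻¹
t = ln(C₀ / C) / k = ln(7.710 / 5.31) / 0.03398
  = ln(1.452) / 0.03398 = 0.3729 / 0.03398 = 10.97 h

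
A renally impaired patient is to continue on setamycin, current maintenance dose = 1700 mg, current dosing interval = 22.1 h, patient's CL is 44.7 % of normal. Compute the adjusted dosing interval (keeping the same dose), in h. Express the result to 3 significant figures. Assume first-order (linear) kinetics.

To keep the same average steady-state level, dosing rate must scale with clearance.
CL ratio = 44.7 / 100 = 0.4470
New interval (same dose) = 22.1 / 0.4470 = 49.44 h

49.4 h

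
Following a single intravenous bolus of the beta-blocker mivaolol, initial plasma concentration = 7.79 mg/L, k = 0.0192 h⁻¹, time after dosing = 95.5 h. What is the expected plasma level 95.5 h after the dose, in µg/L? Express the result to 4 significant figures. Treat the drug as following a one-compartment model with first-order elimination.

1245 µg/L

C = C₀ · e^(−k·t) = 7.790 × e^(−0.01920 × 95.5)
  = 7.790 × 0.1598 = 1.245 mg/L
Convert: 1.245 mg/L × 1000 = 1245 µg/L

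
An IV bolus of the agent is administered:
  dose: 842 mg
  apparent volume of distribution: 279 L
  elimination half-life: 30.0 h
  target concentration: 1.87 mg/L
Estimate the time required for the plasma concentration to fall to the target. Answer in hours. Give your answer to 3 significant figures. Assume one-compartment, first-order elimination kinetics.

C₀ = Dose / Vd = 842.0 / 279 = 3.018 mg/L
k = ln2 / t½ = 0.693147 / 30.0 = 0.02310 h⁻¹
t = ln(C₀ / C) / k = ln(3.018 / 1.87) / 0.02310
  = ln(1.614) / 0.02310 = 0.4787 / 0.02310 = 20.72 h

20.7 h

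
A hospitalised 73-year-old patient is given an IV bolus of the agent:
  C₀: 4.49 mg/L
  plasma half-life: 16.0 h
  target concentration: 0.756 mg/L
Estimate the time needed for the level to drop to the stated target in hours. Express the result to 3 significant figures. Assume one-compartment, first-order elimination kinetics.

k = ln2 / t½ = 0.693147 / 16.0 = 0.04332 h⁻¹
t = ln(C₀ / C) / k = ln(4.490 / 0.756) / 0.04332
  = ln(5.939) / 0.04332 = 1.782 / 0.04332 = 41.14 h

41.1 h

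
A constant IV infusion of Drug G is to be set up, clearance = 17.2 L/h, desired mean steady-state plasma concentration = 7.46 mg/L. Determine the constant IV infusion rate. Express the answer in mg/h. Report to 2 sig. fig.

At steady state, infusion rate R₀ = Css × CL = 7.46 × 17.20 = 128.3 mg/h

130 mg/h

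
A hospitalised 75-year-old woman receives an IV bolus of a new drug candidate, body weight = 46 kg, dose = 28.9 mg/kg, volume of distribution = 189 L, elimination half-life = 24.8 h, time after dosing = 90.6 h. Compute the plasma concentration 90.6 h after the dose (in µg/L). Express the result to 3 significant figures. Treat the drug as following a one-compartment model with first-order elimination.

559 µg/L

Total dose = 28.9 × 46 = 1329 mg
C₀ = Dose / Vd = 1329 / 189 = 7.032 mg/L
k = ln2 / t½ = 0.693147 / 24.8 = 0.02795 h⁻¹
C = C₀ · e^(−k·t) = 7.032 × e^(−0.02795 × 90.6)
  = 7.032 × 0.07948 = 0.5589 mg/L
Convert: 0.5589 mg/L × 1000 = 558.9 µg/L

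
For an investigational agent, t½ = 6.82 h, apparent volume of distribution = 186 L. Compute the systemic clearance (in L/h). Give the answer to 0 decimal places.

19 L/h

k = ln2 / t½ = 0.693147 / 6.82 = 0.1016 h⁻¹
CL = k × Vd = 0.1016 × 186 = 18.90 L/h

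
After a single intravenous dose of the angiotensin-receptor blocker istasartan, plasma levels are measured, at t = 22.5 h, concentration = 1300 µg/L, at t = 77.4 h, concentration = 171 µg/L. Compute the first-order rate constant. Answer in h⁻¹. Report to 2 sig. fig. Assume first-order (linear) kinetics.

k = ln(C₁/C₂) / (t₂ − t₁) = ln(1300/171) / (77.4 − 22.5)
  = 2.028 / 54.90 = 0.03694 h⁻¹

0.037 h⁻¹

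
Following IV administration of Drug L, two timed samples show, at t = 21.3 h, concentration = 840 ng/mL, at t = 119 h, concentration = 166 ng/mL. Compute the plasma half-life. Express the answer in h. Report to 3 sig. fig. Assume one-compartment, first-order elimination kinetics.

41.8 h

k = ln(C₁/C₂) / (t₂ − t₁) = ln(840/166) / (119 − 21.3)
  = 1.621 / 97.70 = 0.01659 h⁻¹
t½ = ln2 / k = 0.693147 / 0.01659 = 41.78 h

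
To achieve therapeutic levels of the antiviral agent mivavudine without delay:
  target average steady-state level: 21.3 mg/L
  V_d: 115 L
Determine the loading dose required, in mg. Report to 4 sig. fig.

2450 mg

LD = Css × Vd = 21.3 × 115 = 2450 mg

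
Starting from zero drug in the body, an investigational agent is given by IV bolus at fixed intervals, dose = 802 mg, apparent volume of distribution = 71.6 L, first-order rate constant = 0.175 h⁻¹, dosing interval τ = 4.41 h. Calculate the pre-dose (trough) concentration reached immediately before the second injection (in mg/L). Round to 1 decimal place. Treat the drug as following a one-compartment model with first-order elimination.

C₀ per dose = Dose / Vd = 802 / 71.6 = 11.20 mg/L
Fraction remaining after one interval: r = e^(−kτ) = e^(−0.1750 × 4.41) = 0.4622
Before dose 2, 1 dose has been given (aged 1τ).
C_trough = C₀ × r = 11.20 × 0.4622 = 5.177 mg/L

5.2 mg/L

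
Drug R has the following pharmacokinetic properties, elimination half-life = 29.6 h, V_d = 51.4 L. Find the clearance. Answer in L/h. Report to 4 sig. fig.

k = ln2 / t½ = 0.693147 / 29.6 = 0.02342 h⁻¹
CL = k × Vd = 0.02342 × 51.4 = 1.204 L/h

1.204 L/h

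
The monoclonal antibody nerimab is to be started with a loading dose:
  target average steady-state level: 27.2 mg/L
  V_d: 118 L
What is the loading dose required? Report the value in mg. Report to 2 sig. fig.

3200 mg

LD = Css × Vd = 27.2 × 118 = 3210 mg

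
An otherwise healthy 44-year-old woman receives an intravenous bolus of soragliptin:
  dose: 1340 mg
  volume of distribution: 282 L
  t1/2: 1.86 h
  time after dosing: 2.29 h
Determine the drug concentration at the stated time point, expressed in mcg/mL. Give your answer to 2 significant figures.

2.0 mcg/mL

C₀ = Dose / Vd = 1340 / 282 = 4.752 mg/L
k = ln2 / t½ = 0.693147 / 1.86 = 0.3727 h⁻¹
C = C₀ · e^(−k·t) = 4.752 × e^(−0.3727 × 2.29)
  = 4.752 × 0.4259 = 2.024 mg/L
(2.024 mg/L = 2.024 mcg/mL)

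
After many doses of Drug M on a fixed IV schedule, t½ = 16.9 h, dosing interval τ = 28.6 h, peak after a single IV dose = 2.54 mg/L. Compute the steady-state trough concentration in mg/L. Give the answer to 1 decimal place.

1.1 mg/L

k = ln2 / t½ = 0.693147 / 16.9 = 0.04101 h⁻¹
e^(−kτ) = e^(−0.04101 × 28.6) = 0.3095
Accumulation ratio R = 1 / (1 − e^(−kτ)) = 1 / (1 − 0.3095) = 1.448
Steady-state trough = C₀ × R × e^(−kτ) = 2.54 × 1.448 × 0.3095 = 1.138 mg/L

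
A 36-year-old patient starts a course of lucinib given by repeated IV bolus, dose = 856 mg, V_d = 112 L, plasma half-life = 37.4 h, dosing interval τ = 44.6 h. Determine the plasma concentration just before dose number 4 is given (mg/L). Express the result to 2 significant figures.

5.4 mg/L

C₀ per dose = Dose / Vd = 856 / 112 = 7.643 mg/L
k = ln2 / t½ = 0.693147 / 37.4 = 0.01853 h⁻¹
Fraction remaining after one interval: r = e^(−kτ) = e^(−0.01853 × 44.6) = 0.4376
Before dose 4, 3 doses have been given (aged 1τ, 2τ, 3τ).
C_trough = C₀ × (r + r² + … + r^3) = C₀ × r(1−r^3)/(1−r)
        = 7.643 × 0.4376 × (1 − 0.08380) / (1 − 0.4376) = 5.449 mg/L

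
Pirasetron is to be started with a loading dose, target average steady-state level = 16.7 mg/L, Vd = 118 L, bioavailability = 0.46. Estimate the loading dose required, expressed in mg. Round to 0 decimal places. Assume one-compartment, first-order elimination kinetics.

LD = Css × Vd / F = 16.7 × 118 / 0.46 = 4284 mg

4284 mg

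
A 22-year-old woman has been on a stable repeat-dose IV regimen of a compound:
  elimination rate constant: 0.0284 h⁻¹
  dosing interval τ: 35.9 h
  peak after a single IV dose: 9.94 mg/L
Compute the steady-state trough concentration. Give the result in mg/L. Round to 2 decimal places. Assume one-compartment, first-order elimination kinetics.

e^(−kτ) = e^(−0.02840 × 35.9) = 0.3608
Accumulation ratio R = 1 / (1 − e^(−kτ)) = 1 / (1 − 0.3608) = 1.564
Steady-state trough = C₀ × R × e^(−kτ) = 9.94 × 1.564 × 0.3608 = 5.609 mg/L

5.61 mg/L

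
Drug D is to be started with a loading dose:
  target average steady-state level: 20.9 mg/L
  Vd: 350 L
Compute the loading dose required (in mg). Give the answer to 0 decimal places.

7315 mg

LD = Css × Vd = 20.9 × 350 = 7315 mg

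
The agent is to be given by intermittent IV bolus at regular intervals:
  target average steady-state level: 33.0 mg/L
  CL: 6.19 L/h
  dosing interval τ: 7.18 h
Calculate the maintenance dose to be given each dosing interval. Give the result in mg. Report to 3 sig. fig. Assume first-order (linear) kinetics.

1470 mg

At steady state, Dose/τ = Css × CL.
Dose = Css × CL × τ = 33.0 × 6.190 × 7.18 = 1467 mg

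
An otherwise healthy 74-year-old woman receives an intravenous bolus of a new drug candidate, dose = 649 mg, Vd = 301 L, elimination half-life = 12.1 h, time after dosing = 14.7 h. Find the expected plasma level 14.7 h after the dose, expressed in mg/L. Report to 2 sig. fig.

0.93 mg/L

C₀ = Dose / Vd = 649.0 / 301 = 2.156 mg/L
k = ln2 / t½ = 0.693147 / 12.1 = 0.05728 h⁻¹
C = C₀ · e^(−k·t) = 2.156 × e^(−0.05728 × 14.7)
  = 2.156 × 0.4308 = 0.9288 mg/L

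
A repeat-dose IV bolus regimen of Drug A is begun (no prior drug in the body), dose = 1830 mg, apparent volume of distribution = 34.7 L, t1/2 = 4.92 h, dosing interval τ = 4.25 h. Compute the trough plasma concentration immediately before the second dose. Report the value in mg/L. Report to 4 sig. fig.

28.98 mg/L

C₀ per dose = Dose / Vd = 1830 / 34.7 = 52.74 mg/L
k = ln2 / t½ = 0.693147 / 4.92 = 0.1409 h⁻¹
Fraction remaining after one interval: r = e^(−kτ) = e^(−0.1409 × 4.25) = 0.5495
Before dose 2, 1 dose has been given (aged 1τ).
C_trough = C₀ × r = 52.74 × 0.5495 = 28.98 mg/L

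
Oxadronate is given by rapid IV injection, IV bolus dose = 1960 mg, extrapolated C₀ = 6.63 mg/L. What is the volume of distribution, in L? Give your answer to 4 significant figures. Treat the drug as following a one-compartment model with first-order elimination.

Vd = Dose / C₀ = 1960 / 6.63 = 295.6 L

295.6 L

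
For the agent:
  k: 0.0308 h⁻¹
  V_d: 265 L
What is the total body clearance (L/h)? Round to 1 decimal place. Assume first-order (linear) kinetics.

CL = k × Vd = 0.0308 × 265 = 8.162 L/h

8.2 L/h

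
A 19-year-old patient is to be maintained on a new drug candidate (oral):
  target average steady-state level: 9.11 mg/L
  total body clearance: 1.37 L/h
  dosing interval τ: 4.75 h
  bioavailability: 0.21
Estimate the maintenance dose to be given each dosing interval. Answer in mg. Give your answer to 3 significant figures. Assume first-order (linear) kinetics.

282 mg

At steady state, F × (Dose/τ) = Css × CL.
Dose = Css × CL × τ / F = 9.11 × 1.370 × 4.75 / 0.21 = 282.3 mg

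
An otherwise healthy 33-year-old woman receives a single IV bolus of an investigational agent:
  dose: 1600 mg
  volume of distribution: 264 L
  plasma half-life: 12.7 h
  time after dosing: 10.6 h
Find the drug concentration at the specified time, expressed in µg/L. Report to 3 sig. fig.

3400 µg/L

C₀ = Dose / Vd = 1600 / 264 = 6.061 mg/L
k = ln2 / t½ = 0.693147 / 12.7 = 0.05458 h⁻¹
C = C₀ · e^(−k·t) = 6.061 × e^(−0.05458 × 10.6)
  = 6.061 × 0.5607 = 3.398 mg/L
Convert: 3.398 mg/L × 1000 = 3398 µg/L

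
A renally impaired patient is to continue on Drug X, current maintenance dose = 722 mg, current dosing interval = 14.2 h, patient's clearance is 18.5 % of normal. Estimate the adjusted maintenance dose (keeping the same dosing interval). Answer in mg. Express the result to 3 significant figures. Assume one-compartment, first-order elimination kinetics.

To keep the same average steady-state level, dosing rate must scale with clearance.
CL ratio = 18.5 / 100 = 0.1850
New dose (same interval) = 722 × 0.1850 = 133.6 mg

134 mg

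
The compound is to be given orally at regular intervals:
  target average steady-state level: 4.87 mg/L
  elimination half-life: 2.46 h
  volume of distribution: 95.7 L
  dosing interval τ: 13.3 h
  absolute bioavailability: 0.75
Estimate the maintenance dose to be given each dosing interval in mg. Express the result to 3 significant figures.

k = ln2 / t½ = 0.693147 / 2.46 = 0.2818 h⁻¹
CL = k × Vd = 0.2818 × 95.7 = 26.97 L/h
At steady state, F × (Dose/τ) = Css × CL.
Dose = Css × CL × τ / F = 4.87 × 26.97 × 13.3 / 0.75 = 2329 mg

2330 mg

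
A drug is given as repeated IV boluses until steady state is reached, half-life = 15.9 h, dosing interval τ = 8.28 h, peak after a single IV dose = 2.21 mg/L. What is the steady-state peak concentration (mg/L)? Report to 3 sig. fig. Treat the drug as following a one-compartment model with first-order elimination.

k = ln2 / t½ = 0.693147 / 15.9 = 0.04359 h⁻¹
e^(−kτ) = e^(−0.04359 × 8.28) = 0.6970
Accumulation ratio R = 1 / (1 − e^(−kτ)) = 1 / (1 − 0.6970) = 3.300
Steady-state peak = C₀ × R = 2.21 × 3.300 = 7.293 mg/L

7.29 mg/L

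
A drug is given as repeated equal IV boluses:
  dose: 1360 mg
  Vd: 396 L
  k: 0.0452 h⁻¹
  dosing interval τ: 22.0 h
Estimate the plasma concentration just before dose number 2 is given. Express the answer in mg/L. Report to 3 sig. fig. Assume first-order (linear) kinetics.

C₀ per dose = Dose / Vd = 1360 / 396 = 3.434 mg/L
Fraction remaining after one interval: r = e^(−kτ) = e^(−0.04520 × 22.0) = 0.3699
Before dose 2, 1 dose has been given (aged 1τ).
C_trough = C₀ × r = 3.434 × 0.3699 = 1.270 mg/L

1.27 mg/L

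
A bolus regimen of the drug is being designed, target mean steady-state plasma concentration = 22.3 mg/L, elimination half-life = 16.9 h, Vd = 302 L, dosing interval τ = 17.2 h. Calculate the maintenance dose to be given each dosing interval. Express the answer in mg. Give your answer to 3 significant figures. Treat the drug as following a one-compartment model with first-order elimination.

k = ln2 / t½ = 0.693147 / 16.9 = 0.04101 h⁻¹
CL = k × Vd = 0.04101 × 302 = 12.39 L/h
At steady state, Dose/τ = Css × CL.
Dose = Css × CL × τ = 22.3 × 12.39 × 17.2 = 4752 mg

4750 mg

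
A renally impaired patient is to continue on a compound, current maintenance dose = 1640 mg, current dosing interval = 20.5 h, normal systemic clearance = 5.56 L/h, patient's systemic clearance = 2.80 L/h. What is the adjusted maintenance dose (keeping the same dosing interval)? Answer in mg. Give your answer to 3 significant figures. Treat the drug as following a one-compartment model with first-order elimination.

826 mg

To keep the same average steady-state level, dosing rate must scale with clearance.
CL ratio = 2.80 / 5.56 = 0.5036
New dose (same interval) = 1640 × 0.5036 = 825.9 mg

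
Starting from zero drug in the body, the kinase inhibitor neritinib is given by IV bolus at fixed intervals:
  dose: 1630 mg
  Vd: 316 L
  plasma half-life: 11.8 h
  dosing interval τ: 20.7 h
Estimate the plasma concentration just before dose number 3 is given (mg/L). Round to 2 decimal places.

1.98 mg/L

C₀ per dose = Dose / Vd = 1630 / 316 = 5.158 mg/L
k = ln2 / t½ = 0.693147 / 11.8 = 0.05874 h⁻¹
Fraction remaining after one interval: r = e^(−kτ) = e^(−0.05874 × 20.7) = 0.2964
Before dose 3, 2 doses have been given (aged 1τ, 2τ).
C_trough = C₀ × (r + r²) = 5.158 × (0.2964 + 0.08785) = 1.982 mg/L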